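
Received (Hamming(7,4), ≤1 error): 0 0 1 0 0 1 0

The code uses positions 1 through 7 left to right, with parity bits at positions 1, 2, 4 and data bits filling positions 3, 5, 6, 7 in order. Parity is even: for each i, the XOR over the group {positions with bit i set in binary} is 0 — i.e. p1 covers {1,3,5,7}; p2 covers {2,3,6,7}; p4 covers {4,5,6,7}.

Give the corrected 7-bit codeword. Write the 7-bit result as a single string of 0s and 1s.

s1 (pos 1,3,5,7): 0⊕1⊕0⊕0 = 1
s2 (pos 2,3,6,7): 0⊕1⊕1⊕0 = 0
s4 (pos 4,5,6,7): 0⊕0⊕1⊕0 = 1
Syndrome s4…s1 = 101 → error at position 5.
Flip position 5: 0010010 → 0010110

0010110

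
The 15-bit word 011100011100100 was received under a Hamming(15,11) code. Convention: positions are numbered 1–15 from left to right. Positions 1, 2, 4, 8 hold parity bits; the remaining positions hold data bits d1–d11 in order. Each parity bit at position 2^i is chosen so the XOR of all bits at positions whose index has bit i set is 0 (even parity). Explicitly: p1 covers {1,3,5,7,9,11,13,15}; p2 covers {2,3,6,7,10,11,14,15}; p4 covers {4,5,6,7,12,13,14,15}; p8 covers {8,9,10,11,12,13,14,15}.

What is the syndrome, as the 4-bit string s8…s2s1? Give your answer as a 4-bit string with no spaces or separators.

0011

s1 (pos 1,3,5,7,9,11,13,15): 0⊕1⊕0⊕0⊕1⊕0⊕1⊕0 = 1
s2 (pos 2,3,6,7,10,11,14,15): 1⊕1⊕0⊕0⊕1⊕0⊕0⊕0 = 1
s4 (pos 4,5,6,7,12,13,14,15): 1⊕0⊕0⊕0⊕0⊕1⊕0⊕0 = 0
s8 (pos 8,9,10,11,12,13,14,15): 1⊕1⊕1⊕0⊕0⊕1⊕0⊕0 = 0
Syndrome s8…s1 = 0011 → error at position 3.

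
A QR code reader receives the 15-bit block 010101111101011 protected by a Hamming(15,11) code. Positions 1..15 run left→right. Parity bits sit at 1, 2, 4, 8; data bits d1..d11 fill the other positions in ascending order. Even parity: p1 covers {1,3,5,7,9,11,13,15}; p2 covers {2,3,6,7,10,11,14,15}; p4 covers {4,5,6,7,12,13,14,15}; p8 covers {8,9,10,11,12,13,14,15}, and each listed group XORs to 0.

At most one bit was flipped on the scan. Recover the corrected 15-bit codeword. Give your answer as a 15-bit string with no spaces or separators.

110101111101011

s1 (pos 1,3,5,7,9,11,13,15): 0⊕0⊕0⊕1⊕1⊕0⊕0⊕1 = 1
s2 (pos 2,3,6,7,10,11,14,15): 1⊕0⊕1⊕1⊕1⊕0⊕1⊕1 = 0
s4 (pos 4,5,6,7,12,13,14,15): 1⊕0⊕1⊕1⊕1⊕0⊕1⊕1 = 0
s8 (pos 8,9,10,11,12,13,14,15): 1⊕1⊕1⊕0⊕1⊕0⊕1⊕1 = 0
Syndrome s8…s1 = 0001 → error at position 1.
Flip position 1: 010101111101011 → 110101111101011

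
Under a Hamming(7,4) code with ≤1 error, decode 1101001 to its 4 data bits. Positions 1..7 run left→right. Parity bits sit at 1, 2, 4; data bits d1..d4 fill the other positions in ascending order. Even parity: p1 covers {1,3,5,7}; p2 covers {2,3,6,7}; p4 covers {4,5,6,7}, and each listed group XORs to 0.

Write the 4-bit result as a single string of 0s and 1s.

0001

s1 (pos 1,3,5,7): 1⊕0⊕0⊕1 = 0
s2 (pos 2,3,6,7): 1⊕0⊕0⊕1 = 0
s4 (pos 4,5,6,7): 1⊕0⊕0⊕1 = 0
Syndrome s4…s1 = 000 → no error.
Read data bits from positions 3,5,6,7: 0001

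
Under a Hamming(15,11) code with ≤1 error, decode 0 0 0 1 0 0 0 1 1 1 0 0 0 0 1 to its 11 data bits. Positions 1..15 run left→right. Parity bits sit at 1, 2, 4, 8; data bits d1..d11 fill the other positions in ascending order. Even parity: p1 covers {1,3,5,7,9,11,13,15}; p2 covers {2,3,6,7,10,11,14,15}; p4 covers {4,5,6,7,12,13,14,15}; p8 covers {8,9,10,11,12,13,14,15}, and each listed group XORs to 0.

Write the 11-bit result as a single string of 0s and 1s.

00001100001

s1 (pos 1,3,5,7,9,11,13,15): 0⊕0⊕0⊕0⊕1⊕0⊕0⊕1 = 0
s2 (pos 2,3,6,7,10,11,14,15): 0⊕0⊕0⊕0⊕1⊕0⊕0⊕1 = 0
s4 (pos 4,5,6,7,12,13,14,15): 1⊕0⊕0⊕0⊕0⊕0⊕0⊕1 = 0
s8 (pos 8,9,10,11,12,13,14,15): 1⊕1⊕1⊕0⊕0⊕0⊕0⊕1 = 0
Syndrome s8…s1 = 0000 → no error.
Read data bits from positions 3,5,6,7,9,10,11,12,13,14,15: 00001100001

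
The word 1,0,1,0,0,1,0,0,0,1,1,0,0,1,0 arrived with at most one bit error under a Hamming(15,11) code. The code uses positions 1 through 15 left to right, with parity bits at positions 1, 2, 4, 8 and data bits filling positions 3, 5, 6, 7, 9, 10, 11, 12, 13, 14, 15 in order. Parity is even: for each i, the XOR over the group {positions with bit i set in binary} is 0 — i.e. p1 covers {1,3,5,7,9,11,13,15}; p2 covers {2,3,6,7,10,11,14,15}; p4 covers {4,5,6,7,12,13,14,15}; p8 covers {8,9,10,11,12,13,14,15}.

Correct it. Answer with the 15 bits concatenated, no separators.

101001000100010

s1 (pos 1,3,5,7,9,11,13,15): 1⊕1⊕0⊕0⊕0⊕1⊕0⊕0 = 1
s2 (pos 2,3,6,7,10,11,14,15): 0⊕1⊕1⊕0⊕1⊕1⊕1⊕0 = 1
s4 (pos 4,5,6,7,12,13,14,15): 0⊕0⊕1⊕0⊕0⊕0⊕1⊕0 = 0
s8 (pos 8,9,10,11,12,13,14,15): 0⊕0⊕1⊕1⊕0⊕0⊕1⊕0 = 1
Syndrome s8…s1 = 1011 → error at position 11.
Flip position 11: 101001000110010 → 101001000100010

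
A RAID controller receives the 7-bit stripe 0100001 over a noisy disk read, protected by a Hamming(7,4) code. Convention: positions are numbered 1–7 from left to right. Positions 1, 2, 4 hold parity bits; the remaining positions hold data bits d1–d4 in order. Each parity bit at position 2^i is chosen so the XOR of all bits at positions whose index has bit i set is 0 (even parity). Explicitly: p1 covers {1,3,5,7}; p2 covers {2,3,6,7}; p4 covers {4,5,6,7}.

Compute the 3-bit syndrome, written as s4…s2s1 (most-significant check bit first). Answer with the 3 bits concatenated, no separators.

101

s1 (pos 1,3,5,7): 0⊕0⊕0⊕1 = 1
s2 (pos 2,3,6,7): 1⊕0⊕0⊕1 = 0
s4 (pos 4,5,6,7): 0⊕0⊕0⊕1 = 1
Syndrome s4…s1 = 101 → error at position 5.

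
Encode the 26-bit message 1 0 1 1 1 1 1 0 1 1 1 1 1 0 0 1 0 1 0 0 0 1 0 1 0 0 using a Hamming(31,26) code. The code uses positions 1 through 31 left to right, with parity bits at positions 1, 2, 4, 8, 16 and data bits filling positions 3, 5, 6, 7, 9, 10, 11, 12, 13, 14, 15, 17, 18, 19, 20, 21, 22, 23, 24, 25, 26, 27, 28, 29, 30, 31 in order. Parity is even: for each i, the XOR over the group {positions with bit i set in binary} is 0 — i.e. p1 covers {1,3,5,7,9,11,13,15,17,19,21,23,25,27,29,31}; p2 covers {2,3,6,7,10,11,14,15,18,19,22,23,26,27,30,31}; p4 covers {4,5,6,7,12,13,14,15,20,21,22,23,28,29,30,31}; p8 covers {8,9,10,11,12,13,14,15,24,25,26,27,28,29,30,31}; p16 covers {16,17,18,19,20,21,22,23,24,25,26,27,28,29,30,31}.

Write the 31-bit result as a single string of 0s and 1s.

1010011011101110110010100010100

Place data at non-parity positions: p1 p2 1 p4 0 1 1 p8 1 1 1 0 1 1 1 p16 1 1 0 0 1 0 1 0 0 0 1 0 1 0 0
p1 (pos 1,3,5,7,9,11,13,15,17,19,21,23,25,27,29,31): XOR of data positions = 1⊕0⊕1⊕1⊕1⊕1⊕1⊕1⊕0⊕1⊕1⊕0⊕1⊕1⊕0 = 1
p2 (pos 2,3,6,7,10,11,14,15,18,19,22,23,26,27,30,31): XOR of data positions = 1⊕1⊕1⊕1⊕1⊕1⊕1⊕1⊕0⊕0⊕1⊕0⊕1⊕0⊕0 = 0
p4 (pos 4,5,6,7,12,13,14,15,20,21,22,23,28,29,30,31): XOR of data positions = 0⊕1⊕1⊕0⊕1⊕1⊕1⊕0⊕1⊕0⊕1⊕0⊕1⊕0⊕0 = 0
p8 (pos 8,9,10,11,12,13,14,15,24,25,26,27,28,29,30,31): XOR of data positions = 1⊕1⊕1⊕0⊕1⊕1⊕1⊕0⊕0⊕0⊕1⊕0⊕1⊕0⊕0 = 0
p16 (pos 16,17,18,19,20,21,22,23,24,25,26,27,28,29,30,31): XOR of data positions = 1⊕1⊕0⊕0⊕1⊕0⊕1⊕0⊕0⊕0⊕1⊕0⊕1⊕0⊕0 = 0
Codeword: 1010011011101110110010100010100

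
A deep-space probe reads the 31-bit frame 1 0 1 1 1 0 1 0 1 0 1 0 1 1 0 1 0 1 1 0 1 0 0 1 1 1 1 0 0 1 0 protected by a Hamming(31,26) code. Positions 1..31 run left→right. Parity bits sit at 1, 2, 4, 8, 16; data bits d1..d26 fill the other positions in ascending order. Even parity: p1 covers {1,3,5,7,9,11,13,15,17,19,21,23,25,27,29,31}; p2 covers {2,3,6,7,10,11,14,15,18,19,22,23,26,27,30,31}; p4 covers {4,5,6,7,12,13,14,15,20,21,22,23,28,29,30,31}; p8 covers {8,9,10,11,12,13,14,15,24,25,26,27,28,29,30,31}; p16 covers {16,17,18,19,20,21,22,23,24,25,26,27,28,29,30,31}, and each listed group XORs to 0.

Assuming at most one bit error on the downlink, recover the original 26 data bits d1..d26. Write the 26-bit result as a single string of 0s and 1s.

11011010110011010011110011

s1 (pos 1,3,5,7,9,11,13,15,17,19,21,23,25,27,29,31): 1⊕1⊕1⊕1⊕1⊕1⊕1⊕0⊕0⊕1⊕1⊕0⊕1⊕1⊕0⊕0 = 1
s2 (pos 2,3,6,7,10,11,14,15,18,19,22,23,26,27,30,31): 0⊕1⊕0⊕1⊕0⊕1⊕1⊕0⊕1⊕1⊕0⊕0⊕1⊕1⊕1⊕0 = 1
s4 (pos 4,5,6,7,12,13,14,15,20,21,22,23,28,29,30,31): 1⊕1⊕0⊕1⊕0⊕1⊕1⊕0⊕0⊕1⊕0⊕0⊕0⊕0⊕1⊕0 = 1
s8 (pos 8,9,10,11,12,13,14,15,24,25,26,27,28,29,30,31): 0⊕1⊕0⊕1⊕0⊕1⊕1⊕0⊕1⊕1⊕1⊕1⊕0⊕0⊕1⊕0 = 1
s16 (pos 16,17,18,19,20,21,22,23,24,25,26,27,28,29,30,31): 1⊕0⊕1⊕1⊕0⊕1⊕0⊕0⊕1⊕1⊕1⊕1⊕0⊕0⊕1⊕0 = 1
Syndrome s16…s1 = 11111 → error at position 31.
Flip position 31: 1011101010101101011010011110010 → 1011101010101101011010011110011
Read data bits from positions 3,5,6,7,9,10,11,12,13,14,15,17,18,19,20,21,22,23,24,25,26,27,28,29,30,31: 11011010110011010011110011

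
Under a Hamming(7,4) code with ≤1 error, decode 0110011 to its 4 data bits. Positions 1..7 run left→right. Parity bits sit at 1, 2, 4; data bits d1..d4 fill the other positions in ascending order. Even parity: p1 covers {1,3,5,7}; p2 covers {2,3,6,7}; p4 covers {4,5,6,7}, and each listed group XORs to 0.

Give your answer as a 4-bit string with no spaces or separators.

s1 (pos 1,3,5,7): 0⊕1⊕0⊕1 = 0
s2 (pos 2,3,6,7): 1⊕1⊕1⊕1 = 0
s4 (pos 4,5,6,7): 0⊕0⊕1⊕1 = 0
Syndrome s4…s1 = 000 → no error.
Read data bits from positions 3,5,6,7: 1011

1011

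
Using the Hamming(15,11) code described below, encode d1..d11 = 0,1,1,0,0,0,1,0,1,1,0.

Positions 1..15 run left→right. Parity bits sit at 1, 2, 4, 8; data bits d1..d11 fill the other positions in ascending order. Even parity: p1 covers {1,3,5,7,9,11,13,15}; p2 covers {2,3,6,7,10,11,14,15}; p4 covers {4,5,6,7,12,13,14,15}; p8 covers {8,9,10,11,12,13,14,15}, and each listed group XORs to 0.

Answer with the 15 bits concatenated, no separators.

Place data at non-parity positions: p1 p2 0 p4 1 1 0 p8 0 0 1 0 1 1 0
p1 (pos 1,3,5,7,9,11,13,15): XOR of data positions = 0⊕1⊕0⊕0⊕1⊕1⊕0 = 1
p2 (pos 2,3,6,7,10,11,14,15): XOR of data positions = 0⊕1⊕0⊕0⊕1⊕1⊕0 = 1
p4 (pos 4,5,6,7,12,13,14,15): XOR of data positions = 1⊕1⊕0⊕0⊕1⊕1⊕0 = 0
p8 (pos 8,9,10,11,12,13,14,15): XOR of data positions = 0⊕0⊕1⊕0⊕1⊕1⊕0 = 1
Codeword: 110011010010110

110011010010110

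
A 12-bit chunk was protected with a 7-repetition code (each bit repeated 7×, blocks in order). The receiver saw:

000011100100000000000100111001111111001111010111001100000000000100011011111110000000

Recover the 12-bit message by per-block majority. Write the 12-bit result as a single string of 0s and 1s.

Block 1 (0000111): 3 ones → 0
Block 2 (0010000): 1 one → 0
Block 3 (0000000): 0 ones → 0
Block 4 (1001110): 4 ones → 1
Block 5 (0111111): 6 ones → 1
Block 6 (1001111): 5 ones → 1
Block 7 (0101110): 4 ones → 1
Block 8 (0110000): 2 ones → 0
Block 9 (0000000): 0 ones → 0
Block 10 (1000110): 3 ones → 0
Block 11 (1111111): 7 ones → 1
Block 12 (0000000): 0 ones → 0

000111100010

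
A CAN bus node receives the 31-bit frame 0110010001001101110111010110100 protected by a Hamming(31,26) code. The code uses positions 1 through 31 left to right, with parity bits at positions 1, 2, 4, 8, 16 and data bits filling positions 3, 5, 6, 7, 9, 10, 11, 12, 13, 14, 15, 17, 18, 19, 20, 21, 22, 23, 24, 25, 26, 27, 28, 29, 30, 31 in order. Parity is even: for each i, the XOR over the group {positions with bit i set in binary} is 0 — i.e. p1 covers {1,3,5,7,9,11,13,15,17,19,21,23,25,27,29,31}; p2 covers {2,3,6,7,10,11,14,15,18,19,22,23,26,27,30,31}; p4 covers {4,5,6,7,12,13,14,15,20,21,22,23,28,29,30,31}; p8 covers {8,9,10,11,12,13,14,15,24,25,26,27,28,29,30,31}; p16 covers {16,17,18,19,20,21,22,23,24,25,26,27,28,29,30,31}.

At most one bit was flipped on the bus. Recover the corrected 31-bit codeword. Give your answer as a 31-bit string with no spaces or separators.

s1 (pos 1,3,5,7,9,11,13,15,17,19,21,23,25,27,29,31): 0⊕1⊕0⊕0⊕0⊕0⊕1⊕0⊕1⊕0⊕1⊕0⊕0⊕1⊕1⊕0 = 0
s2 (pos 2,3,6,7,10,11,14,15,18,19,22,23,26,27,30,31): 1⊕1⊕1⊕0⊕1⊕0⊕1⊕0⊕1⊕0⊕1⊕0⊕1⊕1⊕0⊕0 = 1
s4 (pos 4,5,6,7,12,13,14,15,20,21,22,23,28,29,30,31): 0⊕0⊕1⊕0⊕0⊕1⊕1⊕0⊕1⊕1⊕1⊕0⊕0⊕1⊕0⊕0 = 1
s8 (pos 8,9,10,11,12,13,14,15,24,25,26,27,28,29,30,31): 0⊕0⊕1⊕0⊕0⊕1⊕1⊕0⊕1⊕0⊕1⊕1⊕0⊕1⊕0⊕0 = 1
s16 (pos 16,17,18,19,20,21,22,23,24,25,26,27,28,29,30,31): 1⊕1⊕1⊕0⊕1⊕1⊕1⊕0⊕1⊕0⊕1⊕1⊕0⊕1⊕0⊕0 = 0
Syndrome s16…s1 = 01110 → error at position 14.
Flip position 14: 0110010001001101110111010110100 → 0110010001001001110111010110100

0110010001001001110111010110100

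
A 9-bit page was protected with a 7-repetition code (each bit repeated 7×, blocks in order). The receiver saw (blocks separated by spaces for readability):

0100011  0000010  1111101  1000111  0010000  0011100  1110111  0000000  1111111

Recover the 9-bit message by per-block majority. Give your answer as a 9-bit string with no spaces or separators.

001100101

Block 1 (0100011): 3 ones → 0
Block 2 (0000010): 1 one → 0
Block 3 (1111101): 6 ones → 1
Block 4 (1000111): 4 ones → 1
Block 5 (0010000): 1 one → 0
Block 6 (0011100): 3 ones → 0
Block 7 (1110111): 6 ones → 1
Block 8 (0000000): 0 ones → 0
Block 9 (1111111): 7 ones → 1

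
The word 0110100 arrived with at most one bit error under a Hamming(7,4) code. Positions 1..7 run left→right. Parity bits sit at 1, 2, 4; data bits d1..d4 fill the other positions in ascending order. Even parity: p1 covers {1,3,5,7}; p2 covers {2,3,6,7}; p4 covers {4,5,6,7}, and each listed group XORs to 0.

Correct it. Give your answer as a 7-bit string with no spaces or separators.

0111100

s1 (pos 1,3,5,7): 0⊕1⊕1⊕0 = 0
s2 (pos 2,3,6,7): 1⊕1⊕0⊕0 = 0
s4 (pos 4,5,6,7): 0⊕1⊕0⊕0 = 1
Syndrome s4…s1 = 100 → error at position 4.
Flip position 4: 0110100 → 0111100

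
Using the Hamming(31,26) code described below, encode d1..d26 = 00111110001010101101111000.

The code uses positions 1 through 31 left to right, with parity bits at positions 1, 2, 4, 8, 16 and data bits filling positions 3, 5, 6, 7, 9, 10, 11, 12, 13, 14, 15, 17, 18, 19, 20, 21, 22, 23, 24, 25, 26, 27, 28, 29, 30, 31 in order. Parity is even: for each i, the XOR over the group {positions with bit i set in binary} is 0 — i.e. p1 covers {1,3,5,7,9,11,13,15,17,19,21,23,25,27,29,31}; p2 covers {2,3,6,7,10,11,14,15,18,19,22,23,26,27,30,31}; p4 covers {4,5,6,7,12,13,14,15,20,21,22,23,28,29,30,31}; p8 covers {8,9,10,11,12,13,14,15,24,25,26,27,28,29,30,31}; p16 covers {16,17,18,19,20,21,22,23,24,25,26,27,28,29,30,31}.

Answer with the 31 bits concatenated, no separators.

1001011011100010010101101111000

Place data at non-parity positions: p1 p2 0 p4 0 1 1 p8 1 1 1 0 0 0 1 p16 0 1 0 1 0 1 1 0 1 1 1 1 0 0 0
p1 (pos 1,3,5,7,9,11,13,15,17,19,21,23,25,27,29,31): XOR of data positions = 0⊕0⊕1⊕1⊕1⊕0⊕1⊕0⊕0⊕0⊕1⊕1⊕1⊕0⊕0 = 1
p2 (pos 2,3,6,7,10,11,14,15,18,19,22,23,26,27,30,31): XOR of data positions = 0⊕1⊕1⊕1⊕1⊕0⊕1⊕1⊕0⊕1⊕1⊕1⊕1⊕0⊕0 = 0
p4 (pos 4,5,6,7,12,13,14,15,20,21,22,23,28,29,30,31): XOR of data positions = 0⊕1⊕1⊕0⊕0⊕0⊕1⊕1⊕0⊕1⊕1⊕1⊕0⊕0⊕0 = 1
p8 (pos 8,9,10,11,12,13,14,15,24,25,26,27,28,29,30,31): XOR of data positions = 1⊕1⊕1⊕0⊕0⊕0⊕1⊕0⊕1⊕1⊕1⊕1⊕0⊕0⊕0 = 0
p16 (pos 16,17,18,19,20,21,22,23,24,25,26,27,28,29,30,31): XOR of data positions = 0⊕1⊕0⊕1⊕0⊕1⊕1⊕0⊕1⊕1⊕1⊕1⊕0⊕0⊕0 = 0
Codeword: 1001011011100010010101101111000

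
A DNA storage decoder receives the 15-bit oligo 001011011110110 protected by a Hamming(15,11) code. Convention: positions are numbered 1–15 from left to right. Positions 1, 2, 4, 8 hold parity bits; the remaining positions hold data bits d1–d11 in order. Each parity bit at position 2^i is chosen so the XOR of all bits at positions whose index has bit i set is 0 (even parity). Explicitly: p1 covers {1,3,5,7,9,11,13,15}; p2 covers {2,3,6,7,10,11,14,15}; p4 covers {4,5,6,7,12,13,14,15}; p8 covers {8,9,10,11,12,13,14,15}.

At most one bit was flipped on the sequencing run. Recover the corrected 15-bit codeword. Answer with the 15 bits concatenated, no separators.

000011011110110

s1 (pos 1,3,5,7,9,11,13,15): 0⊕1⊕1⊕0⊕1⊕1⊕1⊕0 = 1
s2 (pos 2,3,6,7,10,11,14,15): 0⊕1⊕1⊕0⊕1⊕1⊕1⊕0 = 1
s4 (pos 4,5,6,7,12,13,14,15): 0⊕1⊕1⊕0⊕0⊕1⊕1⊕0 = 0
s8 (pos 8,9,10,11,12,13,14,15): 1⊕1⊕1⊕1⊕0⊕1⊕1⊕0 = 0
Syndrome s8…s1 = 0011 → error at position 3.
Flip position 3: 001011011110110 → 000011011110110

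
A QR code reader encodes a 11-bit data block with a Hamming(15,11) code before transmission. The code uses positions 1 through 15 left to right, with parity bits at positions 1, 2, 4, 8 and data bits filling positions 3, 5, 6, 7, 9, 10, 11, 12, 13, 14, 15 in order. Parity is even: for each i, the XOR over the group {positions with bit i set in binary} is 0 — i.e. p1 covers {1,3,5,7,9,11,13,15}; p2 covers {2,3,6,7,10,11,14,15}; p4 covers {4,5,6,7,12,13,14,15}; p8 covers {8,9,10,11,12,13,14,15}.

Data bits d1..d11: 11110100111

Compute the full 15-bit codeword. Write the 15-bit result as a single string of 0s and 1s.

101011100100111

Place data at non-parity positions: p1 p2 1 p4 1 1 1 p8 0 1 0 0 1 1 1
p1 (pos 1,3,5,7,9,11,13,15): XOR of data positions = 1⊕1⊕1⊕0⊕0⊕1⊕1 = 1
p2 (pos 2,3,6,7,10,11,14,15): XOR of data positions = 1⊕1⊕1⊕1⊕0⊕1⊕1 = 0
p4 (pos 4,5,6,7,12,13,14,15): XOR of data positions = 1⊕1⊕1⊕0⊕1⊕1⊕1 = 0
p8 (pos 8,9,10,11,12,13,14,15): XOR of data positions = 0⊕1⊕0⊕0⊕1⊕1⊕1 = 0
Codeword: 101011100100111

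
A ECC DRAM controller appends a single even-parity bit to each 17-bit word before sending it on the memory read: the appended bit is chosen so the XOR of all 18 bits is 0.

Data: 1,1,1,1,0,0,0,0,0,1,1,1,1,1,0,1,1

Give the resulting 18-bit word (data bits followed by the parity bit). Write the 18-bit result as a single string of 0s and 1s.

XOR of the 17 data bits: 1⊕1⊕1⊕1⊕0⊕0⊕0⊕0⊕0⊕1⊕1⊕1⊕1⊕1⊕0⊕1⊕1 = 1
Parity bit = 1 (so all 18 bits XOR to 0).

111100000111110111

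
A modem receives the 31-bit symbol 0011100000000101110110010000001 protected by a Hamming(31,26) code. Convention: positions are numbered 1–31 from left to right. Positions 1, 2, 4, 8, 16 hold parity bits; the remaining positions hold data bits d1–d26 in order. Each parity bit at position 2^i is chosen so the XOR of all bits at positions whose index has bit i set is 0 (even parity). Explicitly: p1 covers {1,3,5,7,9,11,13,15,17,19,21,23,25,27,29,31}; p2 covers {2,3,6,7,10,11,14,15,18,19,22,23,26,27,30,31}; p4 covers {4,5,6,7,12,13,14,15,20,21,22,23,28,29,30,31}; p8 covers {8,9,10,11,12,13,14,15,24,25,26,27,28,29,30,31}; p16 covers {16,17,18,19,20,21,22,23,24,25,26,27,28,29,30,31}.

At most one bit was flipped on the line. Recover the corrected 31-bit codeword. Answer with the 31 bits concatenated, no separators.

s1 (pos 1,3,5,7,9,11,13,15,17,19,21,23,25,27,29,31): 0⊕1⊕1⊕0⊕0⊕0⊕0⊕0⊕1⊕0⊕1⊕0⊕0⊕0⊕0⊕1 = 1
s2 (pos 2,3,6,7,10,11,14,15,18,19,22,23,26,27,30,31): 0⊕1⊕0⊕0⊕0⊕0⊕1⊕0⊕1⊕0⊕0⊕0⊕0⊕0⊕0⊕1 = 0
s4 (pos 4,5,6,7,12,13,14,15,20,21,22,23,28,29,30,31): 1⊕1⊕0⊕0⊕0⊕0⊕1⊕0⊕1⊕1⊕0⊕0⊕0⊕0⊕0⊕1 = 0
s8 (pos 8,9,10,11,12,13,14,15,24,25,26,27,28,29,30,31): 0⊕0⊕0⊕0⊕0⊕0⊕1⊕0⊕1⊕0⊕0⊕0⊕0⊕0⊕0⊕1 = 1
s16 (pos 16,17,18,19,20,21,22,23,24,25,26,27,28,29,30,31): 1⊕1⊕1⊕0⊕1⊕1⊕0⊕0⊕1⊕0⊕0⊕0⊕0⊕0⊕0⊕1 = 1
Syndrome s16…s1 = 11001 → error at position 25.
Flip position 25: 0011100000000101110110010000001 → 0011100000000101110110011000001

0011100000000101110110011000001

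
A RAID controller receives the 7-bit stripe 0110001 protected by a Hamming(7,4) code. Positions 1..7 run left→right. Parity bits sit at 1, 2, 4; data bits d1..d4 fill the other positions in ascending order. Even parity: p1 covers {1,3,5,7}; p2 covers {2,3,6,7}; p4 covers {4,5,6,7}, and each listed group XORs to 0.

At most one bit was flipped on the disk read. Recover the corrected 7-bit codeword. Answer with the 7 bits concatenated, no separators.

s1 (pos 1,3,5,7): 0⊕1⊕0⊕1 = 0
s2 (pos 2,3,6,7): 1⊕1⊕0⊕1 = 1
s4 (pos 4,5,6,7): 0⊕0⊕0⊕1 = 1
Syndrome s4…s1 = 110 → error at position 6.
Flip position 6: 0110001 → 0110011

0110011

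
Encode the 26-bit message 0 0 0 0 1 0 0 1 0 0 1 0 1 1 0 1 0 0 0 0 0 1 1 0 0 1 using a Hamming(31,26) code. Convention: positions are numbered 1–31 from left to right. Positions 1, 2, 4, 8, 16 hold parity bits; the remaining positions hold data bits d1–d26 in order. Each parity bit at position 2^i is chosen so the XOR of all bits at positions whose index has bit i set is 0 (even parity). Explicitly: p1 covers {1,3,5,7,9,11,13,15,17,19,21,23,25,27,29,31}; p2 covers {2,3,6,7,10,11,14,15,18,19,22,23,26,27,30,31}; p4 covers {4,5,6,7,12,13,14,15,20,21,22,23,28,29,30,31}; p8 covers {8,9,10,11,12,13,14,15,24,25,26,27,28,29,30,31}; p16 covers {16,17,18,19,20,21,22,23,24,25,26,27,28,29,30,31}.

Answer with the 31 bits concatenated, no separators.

Place data at non-parity positions: p1 p2 0 p4 0 0 0 p8 1 0 0 1 0 0 1 p16 0 1 1 0 1 0 0 0 0 0 1 1 0 0 1
p1 (pos 1,3,5,7,9,11,13,15,17,19,21,23,25,27,29,31): XOR of data positions = 0⊕0⊕0⊕1⊕0⊕0⊕1⊕0⊕1⊕1⊕0⊕0⊕1⊕0⊕1 = 0
p2 (pos 2,3,6,7,10,11,14,15,18,19,22,23,26,27,30,31): XOR of data positions = 0⊕0⊕0⊕0⊕0⊕0⊕1⊕1⊕1⊕0⊕0⊕0⊕1⊕0⊕1 = 1
p4 (pos 4,5,6,7,12,13,14,15,20,21,22,23,28,29,30,31): XOR of data positions = 0⊕0⊕0⊕1⊕0⊕0⊕1⊕0⊕1⊕0⊕0⊕1⊕0⊕0⊕1 = 1
p8 (pos 8,9,10,11,12,13,14,15,24,25,26,27,28,29,30,31): XOR of data positions = 1⊕0⊕0⊕1⊕0⊕0⊕1⊕0⊕0⊕0⊕1⊕1⊕0⊕0⊕1 = 0
p16 (pos 16,17,18,19,20,21,22,23,24,25,26,27,28,29,30,31): XOR of data positions = 0⊕1⊕1⊕0⊕1⊕0⊕0⊕0⊕0⊕0⊕1⊕1⊕0⊕0⊕1 = 0
Codeword: 0101000010010010011010000011001

0101000010010010011010000011001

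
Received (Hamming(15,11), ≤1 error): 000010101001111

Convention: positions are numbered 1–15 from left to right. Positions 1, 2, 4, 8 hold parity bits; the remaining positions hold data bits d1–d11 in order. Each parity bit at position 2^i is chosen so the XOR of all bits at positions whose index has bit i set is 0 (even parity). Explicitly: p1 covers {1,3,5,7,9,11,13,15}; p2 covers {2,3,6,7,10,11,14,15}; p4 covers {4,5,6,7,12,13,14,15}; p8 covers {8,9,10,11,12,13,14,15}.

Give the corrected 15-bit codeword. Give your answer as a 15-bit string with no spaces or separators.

s1 (pos 1,3,5,7,9,11,13,15): 0⊕0⊕1⊕1⊕1⊕0⊕1⊕1 = 1
s2 (pos 2,3,6,7,10,11,14,15): 0⊕0⊕0⊕1⊕0⊕0⊕1⊕1 = 1
s4 (pos 4,5,6,7,12,13,14,15): 0⊕1⊕0⊕1⊕1⊕1⊕1⊕1 = 0
s8 (pos 8,9,10,11,12,13,14,15): 0⊕1⊕0⊕0⊕1⊕1⊕1⊕1 = 1
Syndrome s8…s1 = 1011 → error at position 11.
Flip position 11: 000010101001111 → 000010101011111

000010101011111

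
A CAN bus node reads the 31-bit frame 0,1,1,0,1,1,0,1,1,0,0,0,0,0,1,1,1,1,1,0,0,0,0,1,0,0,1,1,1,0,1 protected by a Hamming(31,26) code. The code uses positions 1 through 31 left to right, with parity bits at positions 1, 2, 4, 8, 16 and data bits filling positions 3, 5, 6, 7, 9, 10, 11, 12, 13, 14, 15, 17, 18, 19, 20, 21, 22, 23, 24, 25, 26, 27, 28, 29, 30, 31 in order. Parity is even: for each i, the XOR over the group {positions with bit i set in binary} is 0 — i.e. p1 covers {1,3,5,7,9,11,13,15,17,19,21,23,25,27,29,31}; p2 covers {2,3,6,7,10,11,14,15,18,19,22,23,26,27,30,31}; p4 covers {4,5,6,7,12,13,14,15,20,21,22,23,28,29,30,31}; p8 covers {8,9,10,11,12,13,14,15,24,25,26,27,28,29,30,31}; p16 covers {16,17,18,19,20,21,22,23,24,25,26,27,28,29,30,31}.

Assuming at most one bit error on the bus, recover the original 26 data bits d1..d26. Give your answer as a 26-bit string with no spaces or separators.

11101000001011000010011101

s1 (pos 1,3,5,7,9,11,13,15,17,19,21,23,25,27,29,31): 0⊕1⊕1⊕0⊕1⊕0⊕0⊕1⊕1⊕1⊕0⊕0⊕0⊕1⊕1⊕1 = 1
s2 (pos 2,3,6,7,10,11,14,15,18,19,22,23,26,27,30,31): 1⊕1⊕1⊕0⊕0⊕0⊕0⊕1⊕1⊕1⊕0⊕0⊕0⊕1⊕0⊕1 = 0
s4 (pos 4,5,6,7,12,13,14,15,20,21,22,23,28,29,30,31): 0⊕1⊕1⊕0⊕0⊕0⊕0⊕1⊕0⊕0⊕0⊕0⊕1⊕1⊕0⊕1 = 0
s8 (pos 8,9,10,11,12,13,14,15,24,25,26,27,28,29,30,31): 1⊕1⊕0⊕0⊕0⊕0⊕0⊕1⊕1⊕0⊕0⊕1⊕1⊕1⊕0⊕1 = 0
s16 (pos 16,17,18,19,20,21,22,23,24,25,26,27,28,29,30,31): 1⊕1⊕1⊕1⊕0⊕0⊕0⊕0⊕1⊕0⊕0⊕1⊕1⊕1⊕0⊕1 = 1
Syndrome s16…s1 = 10001 → error at position 17.
Flip position 17: 0110110110000011111000010011101 → 0110110110000011011000010011101
Read data bits from positions 3,5,6,7,9,10,11,12,13,14,15,17,18,19,20,21,22,23,24,25,26,27,28,29,30,31: 11101000001011000010011101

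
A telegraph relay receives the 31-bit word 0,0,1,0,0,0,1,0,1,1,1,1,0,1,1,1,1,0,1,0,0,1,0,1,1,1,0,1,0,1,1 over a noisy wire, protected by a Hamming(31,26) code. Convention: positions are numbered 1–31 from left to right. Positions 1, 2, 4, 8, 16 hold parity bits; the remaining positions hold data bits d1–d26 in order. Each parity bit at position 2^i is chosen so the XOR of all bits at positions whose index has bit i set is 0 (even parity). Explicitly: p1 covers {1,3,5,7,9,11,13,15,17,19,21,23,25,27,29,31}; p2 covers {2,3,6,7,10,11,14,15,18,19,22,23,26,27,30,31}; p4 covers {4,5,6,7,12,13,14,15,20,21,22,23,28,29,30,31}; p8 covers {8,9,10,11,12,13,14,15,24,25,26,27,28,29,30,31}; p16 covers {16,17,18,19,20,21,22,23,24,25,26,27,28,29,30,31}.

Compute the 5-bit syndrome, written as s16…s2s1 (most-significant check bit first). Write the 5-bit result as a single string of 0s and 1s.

s1 (pos 1,3,5,7,9,11,13,15,17,19,21,23,25,27,29,31): 0⊕1⊕0⊕1⊕1⊕1⊕0⊕1⊕1⊕1⊕0⊕0⊕1⊕0⊕0⊕1 = 1
s2 (pos 2,3,6,7,10,11,14,15,18,19,22,23,26,27,30,31): 0⊕1⊕0⊕1⊕1⊕1⊕1⊕1⊕0⊕1⊕1⊕0⊕1⊕0⊕1⊕1 = 1
s4 (pos 4,5,6,7,12,13,14,15,20,21,22,23,28,29,30,31): 0⊕0⊕0⊕1⊕1⊕0⊕1⊕1⊕0⊕0⊕1⊕0⊕1⊕0⊕1⊕1 = 0
s8 (pos 8,9,10,11,12,13,14,15,24,25,26,27,28,29,30,31): 0⊕1⊕1⊕1⊕1⊕0⊕1⊕1⊕1⊕1⊕1⊕0⊕1⊕0⊕1⊕1 = 0
s16 (pos 16,17,18,19,20,21,22,23,24,25,26,27,28,29,30,31): 1⊕1⊕0⊕1⊕0⊕0⊕1⊕0⊕1⊕1⊕1⊕0⊕1⊕0⊕1⊕1 = 0
Syndrome s16…s1 = 00011 → error at position 3.

00011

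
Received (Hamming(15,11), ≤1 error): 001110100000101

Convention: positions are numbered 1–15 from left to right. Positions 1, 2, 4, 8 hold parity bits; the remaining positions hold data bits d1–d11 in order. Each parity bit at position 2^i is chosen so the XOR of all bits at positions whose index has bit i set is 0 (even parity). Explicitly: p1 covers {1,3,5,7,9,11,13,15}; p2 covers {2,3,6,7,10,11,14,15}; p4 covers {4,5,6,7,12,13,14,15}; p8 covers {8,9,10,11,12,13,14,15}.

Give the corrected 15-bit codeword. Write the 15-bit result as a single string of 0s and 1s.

001110000000101

s1 (pos 1,3,5,7,9,11,13,15): 0⊕1⊕1⊕1⊕0⊕0⊕1⊕1 = 1
s2 (pos 2,3,6,7,10,11,14,15): 0⊕1⊕0⊕1⊕0⊕0⊕0⊕1 = 1
s4 (pos 4,5,6,7,12,13,14,15): 1⊕1⊕0⊕1⊕0⊕1⊕0⊕1 = 1
s8 (pos 8,9,10,11,12,13,14,15): 0⊕0⊕0⊕0⊕0⊕1⊕0⊕1 = 0
Syndrome s8…s1 = 0111 → error at position 7.
Flip position 7: 001110100000101 → 001110000000101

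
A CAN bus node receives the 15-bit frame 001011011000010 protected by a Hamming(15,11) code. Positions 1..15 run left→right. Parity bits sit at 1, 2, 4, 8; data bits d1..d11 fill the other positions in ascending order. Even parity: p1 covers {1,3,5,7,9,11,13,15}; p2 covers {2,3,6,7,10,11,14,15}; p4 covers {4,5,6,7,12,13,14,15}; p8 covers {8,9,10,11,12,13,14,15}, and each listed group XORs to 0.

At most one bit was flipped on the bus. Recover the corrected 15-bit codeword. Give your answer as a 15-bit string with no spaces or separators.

001011011000011

s1 (pos 1,3,5,7,9,11,13,15): 0⊕1⊕1⊕0⊕1⊕0⊕0⊕0 = 1
s2 (pos 2,3,6,7,10,11,14,15): 0⊕1⊕1⊕0⊕0⊕0⊕1⊕0 = 1
s4 (pos 4,5,6,7,12,13,14,15): 0⊕1⊕1⊕0⊕0⊕0⊕1⊕0 = 1
s8 (pos 8,9,10,11,12,13,14,15): 1⊕1⊕0⊕0⊕0⊕0⊕1⊕0 = 1
Syndrome s8…s1 = 1111 → error at position 15.
Flip position 15: 001011011000010 → 001011011000011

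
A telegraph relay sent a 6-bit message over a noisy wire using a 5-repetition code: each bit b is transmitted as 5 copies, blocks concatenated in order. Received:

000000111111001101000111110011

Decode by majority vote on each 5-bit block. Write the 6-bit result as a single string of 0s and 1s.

011011

Block 1 (00000): 0 ones → 0
Block 2 (01111): 4 ones → 1
Block 3 (11001): 3 ones → 1
Block 4 (10100): 2 ones → 0
Block 5 (01111): 4 ones → 1
Block 6 (10011): 3 ones → 1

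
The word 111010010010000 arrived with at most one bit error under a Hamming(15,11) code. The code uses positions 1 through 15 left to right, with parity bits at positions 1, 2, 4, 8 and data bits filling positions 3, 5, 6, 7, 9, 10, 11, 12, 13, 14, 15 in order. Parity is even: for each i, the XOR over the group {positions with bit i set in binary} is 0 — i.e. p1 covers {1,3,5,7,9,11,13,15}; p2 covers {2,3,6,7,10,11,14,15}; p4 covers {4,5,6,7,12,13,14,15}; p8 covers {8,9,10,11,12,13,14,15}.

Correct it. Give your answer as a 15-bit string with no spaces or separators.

s1 (pos 1,3,5,7,9,11,13,15): 1⊕1⊕1⊕0⊕0⊕1⊕0⊕0 = 0
s2 (pos 2,3,6,7,10,11,14,15): 1⊕1⊕0⊕0⊕0⊕1⊕0⊕0 = 1
s4 (pos 4,5,6,7,12,13,14,15): 0⊕1⊕0⊕0⊕0⊕0⊕0⊕0 = 1
s8 (pos 8,9,10,11,12,13,14,15): 1⊕0⊕0⊕1⊕0⊕0⊕0⊕0 = 0
Syndrome s8…s1 = 0110 → error at position 6.
Flip position 6: 111010010010000 → 111011010010000

111011010010000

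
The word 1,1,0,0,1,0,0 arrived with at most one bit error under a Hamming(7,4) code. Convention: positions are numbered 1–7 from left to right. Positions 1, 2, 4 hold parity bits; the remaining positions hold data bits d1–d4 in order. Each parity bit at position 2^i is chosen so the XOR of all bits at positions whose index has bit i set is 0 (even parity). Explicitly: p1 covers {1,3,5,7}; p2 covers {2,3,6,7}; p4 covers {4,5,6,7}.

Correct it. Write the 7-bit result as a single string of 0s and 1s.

1100110

s1 (pos 1,3,5,7): 1⊕0⊕1⊕0 = 0
s2 (pos 2,3,6,7): 1⊕0⊕0⊕0 = 1
s4 (pos 4,5,6,7): 0⊕1⊕0⊕0 = 1
Syndrome s4…s1 = 110 → error at position 6.
Flip position 6: 1100100 → 1100110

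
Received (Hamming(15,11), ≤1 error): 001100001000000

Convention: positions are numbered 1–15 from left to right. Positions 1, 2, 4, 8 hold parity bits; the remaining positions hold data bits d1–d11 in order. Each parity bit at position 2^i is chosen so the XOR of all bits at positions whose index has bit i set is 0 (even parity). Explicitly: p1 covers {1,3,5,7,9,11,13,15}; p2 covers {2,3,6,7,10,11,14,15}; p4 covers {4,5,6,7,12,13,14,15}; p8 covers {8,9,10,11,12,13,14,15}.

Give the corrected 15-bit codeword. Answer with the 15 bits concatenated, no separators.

s1 (pos 1,3,5,7,9,11,13,15): 0⊕1⊕0⊕0⊕1⊕0⊕0⊕0 = 0
s2 (pos 2,3,6,7,10,11,14,15): 0⊕1⊕0⊕0⊕0⊕0⊕0⊕0 = 1
s4 (pos 4,5,6,7,12,13,14,15): 1⊕0⊕0⊕0⊕0⊕0⊕0⊕0 = 1
s8 (pos 8,9,10,11,12,13,14,15): 0⊕1⊕0⊕0⊕0⊕0⊕0⊕0 = 1
Syndrome s8…s1 = 1110 → error at position 14.
Flip position 14: 001100001000000 → 001100001000010

001100001000010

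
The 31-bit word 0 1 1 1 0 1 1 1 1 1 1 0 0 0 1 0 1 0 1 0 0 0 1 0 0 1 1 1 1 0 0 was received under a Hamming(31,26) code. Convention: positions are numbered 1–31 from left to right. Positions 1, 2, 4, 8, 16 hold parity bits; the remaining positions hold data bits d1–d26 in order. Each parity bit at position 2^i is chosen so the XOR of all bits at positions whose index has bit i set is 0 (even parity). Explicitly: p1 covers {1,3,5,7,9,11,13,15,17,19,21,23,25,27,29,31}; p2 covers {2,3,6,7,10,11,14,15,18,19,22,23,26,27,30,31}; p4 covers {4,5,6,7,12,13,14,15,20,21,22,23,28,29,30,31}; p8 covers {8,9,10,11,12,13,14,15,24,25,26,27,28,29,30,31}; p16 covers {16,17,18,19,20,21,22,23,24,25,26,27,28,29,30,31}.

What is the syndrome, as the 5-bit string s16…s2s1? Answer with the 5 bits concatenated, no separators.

11110

s1 (pos 1,3,5,7,9,11,13,15,17,19,21,23,25,27,29,31): 0⊕1⊕0⊕1⊕1⊕1⊕0⊕1⊕1⊕1⊕0⊕1⊕0⊕1⊕1⊕0 = 0
s2 (pos 2,3,6,7,10,11,14,15,18,19,22,23,26,27,30,31): 1⊕1⊕1⊕1⊕1⊕1⊕0⊕1⊕0⊕1⊕0⊕1⊕1⊕1⊕0⊕0 = 1
s4 (pos 4,5,6,7,12,13,14,15,20,21,22,23,28,29,30,31): 1⊕0⊕1⊕1⊕0⊕0⊕0⊕1⊕0⊕0⊕0⊕1⊕1⊕1⊕0⊕0 = 1
s8 (pos 8,9,10,11,12,13,14,15,24,25,26,27,28,29,30,31): 1⊕1⊕1⊕1⊕0⊕0⊕0⊕1⊕0⊕0⊕1⊕1⊕1⊕1⊕0⊕0 = 1
s16 (pos 16,17,18,19,20,21,22,23,24,25,26,27,28,29,30,31): 0⊕1⊕0⊕1⊕0⊕0⊕0⊕1⊕0⊕0⊕1⊕1⊕1⊕1⊕0⊕0 = 1
Syndrome s16…s1 = 11110 → error at position 30.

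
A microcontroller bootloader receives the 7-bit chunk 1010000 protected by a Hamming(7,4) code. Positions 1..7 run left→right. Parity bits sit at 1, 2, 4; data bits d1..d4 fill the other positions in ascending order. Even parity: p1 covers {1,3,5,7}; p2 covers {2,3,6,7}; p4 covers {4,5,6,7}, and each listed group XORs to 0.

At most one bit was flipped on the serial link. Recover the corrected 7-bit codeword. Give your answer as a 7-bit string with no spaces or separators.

s1 (pos 1,3,5,7): 1⊕1⊕0⊕0 = 0
s2 (pos 2,3,6,7): 0⊕1⊕0⊕0 = 1
s4 (pos 4,5,6,7): 0⊕0⊕0⊕0 = 0
Syndrome s4…s1 = 010 → error at position 2.
Flip position 2: 1010000 → 1110000

1110000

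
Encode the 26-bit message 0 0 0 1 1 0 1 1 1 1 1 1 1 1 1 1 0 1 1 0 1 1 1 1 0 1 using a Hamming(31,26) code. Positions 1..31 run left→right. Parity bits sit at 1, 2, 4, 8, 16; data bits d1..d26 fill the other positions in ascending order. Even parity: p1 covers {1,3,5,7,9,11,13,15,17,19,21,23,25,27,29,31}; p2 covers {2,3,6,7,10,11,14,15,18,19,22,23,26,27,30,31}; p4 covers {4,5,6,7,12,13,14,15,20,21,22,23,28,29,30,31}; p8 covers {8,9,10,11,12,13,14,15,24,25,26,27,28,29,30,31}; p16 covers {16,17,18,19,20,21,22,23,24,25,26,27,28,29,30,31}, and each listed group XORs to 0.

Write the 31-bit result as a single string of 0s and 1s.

Place data at non-parity positions: p1 p2 0 p4 0 0 1 p8 1 0 1 1 1 1 1 p16 1 1 1 1 1 0 1 1 0 1 1 1 1 0 1
p1 (pos 1,3,5,7,9,11,13,15,17,19,21,23,25,27,29,31): XOR of data positions = 0⊕0⊕1⊕1⊕1⊕1⊕1⊕1⊕1⊕1⊕1⊕0⊕1⊕1⊕1 = 0
p2 (pos 2,3,6,7,10,11,14,15,18,19,22,23,26,27,30,31): XOR of data positions = 0⊕0⊕1⊕0⊕1⊕1⊕1⊕1⊕1⊕0⊕1⊕1⊕1⊕0⊕1 = 0
p4 (pos 4,5,6,7,12,13,14,15,20,21,22,23,28,29,30,31): XOR of data positions = 0⊕0⊕1⊕1⊕1⊕1⊕1⊕1⊕1⊕0⊕1⊕1⊕1⊕0⊕1 = 1
p8 (pos 8,9,10,11,12,13,14,15,24,25,26,27,28,29,30,31): XOR of data positions = 1⊕0⊕1⊕1⊕1⊕1⊕1⊕1⊕0⊕1⊕1⊕1⊕1⊕0⊕1 = 0
p16 (pos 16,17,18,19,20,21,22,23,24,25,26,27,28,29,30,31): XOR of data positions = 1⊕1⊕1⊕1⊕1⊕0⊕1⊕1⊕0⊕1⊕1⊕1⊕1⊕0⊕1 = 0
Codeword: 0001001010111110111110110111101

0001001010111110111110110111101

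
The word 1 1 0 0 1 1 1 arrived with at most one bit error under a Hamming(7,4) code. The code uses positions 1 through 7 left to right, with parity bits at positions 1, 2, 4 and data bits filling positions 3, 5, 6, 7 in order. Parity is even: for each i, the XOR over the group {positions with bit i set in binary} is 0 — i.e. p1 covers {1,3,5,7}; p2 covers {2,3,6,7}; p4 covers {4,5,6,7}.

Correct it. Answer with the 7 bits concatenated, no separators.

1100110

s1 (pos 1,3,5,7): 1⊕0⊕1⊕1 = 1
s2 (pos 2,3,6,7): 1⊕0⊕1⊕1 = 1
s4 (pos 4,5,6,7): 0⊕1⊕1⊕1 = 1
Syndrome s4…s1 = 111 → error at position 7.
Flip position 7: 1100111 → 1100110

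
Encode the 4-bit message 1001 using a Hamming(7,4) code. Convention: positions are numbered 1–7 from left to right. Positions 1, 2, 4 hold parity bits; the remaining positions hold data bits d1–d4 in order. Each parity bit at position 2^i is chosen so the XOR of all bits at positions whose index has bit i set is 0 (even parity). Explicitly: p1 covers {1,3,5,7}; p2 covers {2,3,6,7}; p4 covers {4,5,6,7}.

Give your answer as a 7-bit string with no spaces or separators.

0011001

Place data at non-parity positions: p1 p2 1 p4 0 0 1
p1 (pos 1,3,5,7): XOR of data positions = 1⊕0⊕1 = 0
p2 (pos 2,3,6,7): XOR of data positions = 1⊕0⊕1 = 0
p4 (pos 4,5,6,7): XOR of data positions = 0⊕0⊕1 = 1
Codeword: 0011001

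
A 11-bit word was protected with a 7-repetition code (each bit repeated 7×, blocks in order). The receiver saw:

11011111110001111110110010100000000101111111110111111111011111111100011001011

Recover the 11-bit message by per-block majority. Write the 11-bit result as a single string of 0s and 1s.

Block 1 (1101111): 6 ones → 1
Block 2 (1110001): 4 ones → 1
Block 3 (1111101): 6 ones → 1
Block 4 (1001010): 3 ones → 0
Block 5 (0000000): 0 ones → 0
Block 6 (1011111): 6 ones → 1
Block 7 (1111011): 6 ones → 1
Block 8 (1111111): 7 ones → 1
Block 9 (0111111): 6 ones → 1
Block 10 (1110001): 4 ones → 1
Block 11 (1001011): 4 ones → 1

11100111111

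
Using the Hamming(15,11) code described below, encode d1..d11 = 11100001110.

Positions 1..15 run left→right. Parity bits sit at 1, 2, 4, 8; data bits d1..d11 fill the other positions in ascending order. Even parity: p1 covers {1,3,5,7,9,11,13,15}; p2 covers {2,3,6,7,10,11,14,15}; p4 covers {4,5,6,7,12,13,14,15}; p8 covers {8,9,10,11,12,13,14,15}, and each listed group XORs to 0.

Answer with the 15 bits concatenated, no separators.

Place data at non-parity positions: p1 p2 1 p4 1 1 0 p8 0 0 0 1 1 1 0
p1 (pos 1,3,5,7,9,11,13,15): XOR of data positions = 1⊕1⊕0⊕0⊕0⊕1⊕0 = 1
p2 (pos 2,3,6,7,10,11,14,15): XOR of data positions = 1⊕1⊕0⊕0⊕0⊕1⊕0 = 1
p4 (pos 4,5,6,7,12,13,14,15): XOR of data positions = 1⊕1⊕0⊕1⊕1⊕1⊕0 = 1
p8 (pos 8,9,10,11,12,13,14,15): XOR of data positions = 0⊕0⊕0⊕1⊕1⊕1⊕0 = 1
Codeword: 111111010001110

111111010001110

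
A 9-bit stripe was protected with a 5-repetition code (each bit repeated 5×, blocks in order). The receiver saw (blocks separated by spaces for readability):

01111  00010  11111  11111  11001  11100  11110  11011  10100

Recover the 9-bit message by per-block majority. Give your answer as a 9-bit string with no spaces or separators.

Block 1 (01111): 4 ones → 1
Block 2 (00010): 1 one → 0
Block 3 (11111): 5 ones → 1
Block 4 (11111): 5 ones → 1
Block 5 (11001): 3 ones → 1
Block 6 (11100): 3 ones → 1
Block 7 (11110): 4 ones → 1
Block 8 (11011): 4 ones → 1
Block 9 (10100): 2 ones → 0

101111110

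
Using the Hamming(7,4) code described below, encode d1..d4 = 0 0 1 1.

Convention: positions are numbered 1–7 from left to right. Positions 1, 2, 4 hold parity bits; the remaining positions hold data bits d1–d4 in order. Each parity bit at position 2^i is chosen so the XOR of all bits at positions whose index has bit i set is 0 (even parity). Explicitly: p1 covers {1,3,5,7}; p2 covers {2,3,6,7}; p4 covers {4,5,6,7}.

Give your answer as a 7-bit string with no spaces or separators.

1000011

Place data at non-parity positions: p1 p2 0 p4 0 1 1
p1 (pos 1,3,5,7): XOR of data positions = 0⊕0⊕1 = 1
p2 (pos 2,3,6,7): XOR of data positions = 0⊕1⊕1 = 0
p4 (pos 4,5,6,7): XOR of data positions = 0⊕1⊕1 = 0
Codeword: 1000011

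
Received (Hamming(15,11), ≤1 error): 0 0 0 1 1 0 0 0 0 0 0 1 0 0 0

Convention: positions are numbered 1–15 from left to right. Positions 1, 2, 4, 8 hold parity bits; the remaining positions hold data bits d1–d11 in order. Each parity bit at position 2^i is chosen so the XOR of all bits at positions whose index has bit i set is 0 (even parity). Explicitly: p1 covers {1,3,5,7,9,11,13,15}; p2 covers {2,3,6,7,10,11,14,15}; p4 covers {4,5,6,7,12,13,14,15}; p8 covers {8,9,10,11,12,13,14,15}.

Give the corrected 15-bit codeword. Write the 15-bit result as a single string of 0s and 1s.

000110000001100

s1 (pos 1,3,5,7,9,11,13,15): 0⊕0⊕1⊕0⊕0⊕0⊕0⊕0 = 1
s2 (pos 2,3,6,7,10,11,14,15): 0⊕0⊕0⊕0⊕0⊕0⊕0⊕0 = 0
s4 (pos 4,5,6,7,12,13,14,15): 1⊕1⊕0⊕0⊕1⊕0⊕0⊕0 = 1
s8 (pos 8,9,10,11,12,13,14,15): 0⊕0⊕0⊕0⊕1⊕0⊕0⊕0 = 1
Syndrome s8…s1 = 1101 → error at position 13.
Flip position 13: 000110000001000 → 000110000001100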